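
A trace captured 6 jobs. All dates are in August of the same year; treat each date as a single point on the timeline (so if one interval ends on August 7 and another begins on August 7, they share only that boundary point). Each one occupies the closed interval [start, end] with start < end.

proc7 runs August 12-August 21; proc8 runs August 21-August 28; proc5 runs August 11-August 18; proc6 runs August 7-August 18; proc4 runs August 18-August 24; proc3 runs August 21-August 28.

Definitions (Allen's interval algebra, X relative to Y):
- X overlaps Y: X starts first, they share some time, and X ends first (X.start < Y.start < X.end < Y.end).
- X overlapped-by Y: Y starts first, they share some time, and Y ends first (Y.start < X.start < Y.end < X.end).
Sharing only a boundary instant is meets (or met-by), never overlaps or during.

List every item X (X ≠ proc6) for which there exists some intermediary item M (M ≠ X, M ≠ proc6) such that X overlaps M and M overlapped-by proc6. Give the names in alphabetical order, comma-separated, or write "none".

proc5

Target proc6 = [August 7, August 18].
Intermediaries M with M overlapped-by proc6: proc7.
Via proc7 — items with X overlaps proc7: proc5.
Union: proc5.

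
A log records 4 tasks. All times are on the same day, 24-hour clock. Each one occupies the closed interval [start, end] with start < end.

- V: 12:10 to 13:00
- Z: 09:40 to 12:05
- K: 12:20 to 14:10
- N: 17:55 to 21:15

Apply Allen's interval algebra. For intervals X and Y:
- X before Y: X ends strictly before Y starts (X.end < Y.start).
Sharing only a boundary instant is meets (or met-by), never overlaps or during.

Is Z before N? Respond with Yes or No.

Z = [09:40, 12:05], N = [17:55, 21:15].
Actual relation of Z to N: before.
Asked whether 'before' holds → Yes.

Yes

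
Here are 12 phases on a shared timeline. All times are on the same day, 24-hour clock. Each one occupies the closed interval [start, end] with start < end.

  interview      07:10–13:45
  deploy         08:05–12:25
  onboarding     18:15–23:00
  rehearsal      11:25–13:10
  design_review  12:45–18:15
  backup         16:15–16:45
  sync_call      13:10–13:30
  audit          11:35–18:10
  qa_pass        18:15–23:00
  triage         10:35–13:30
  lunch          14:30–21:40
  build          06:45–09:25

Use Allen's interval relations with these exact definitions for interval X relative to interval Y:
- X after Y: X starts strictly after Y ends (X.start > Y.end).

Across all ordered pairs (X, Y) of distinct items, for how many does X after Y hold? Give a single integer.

Checking all 132 ordered pairs for relation 'after'; matching pairs in alphabetical order:
(audit, build): audit after build ✓
(backup, build): backup after build ✓
(backup, deploy): backup after deploy ✓
(backup, interview): backup after interview ✓
(backup, rehearsal): backup after rehearsal ✓
(backup, sync_call): backup after sync_call ✓
(backup, triage): backup after triage ✓
(design_review, build): design_review after build ✓
(design_review, deploy): design_review after deploy ✓
(lunch, build): lunch after build ✓
(lunch, deploy): lunch after deploy ✓
(lunch, interview): lunch after interview ✓
(lunch, rehearsal): lunch after rehearsal ✓
(lunch, sync_call): lunch after sync_call ✓
(lunch, triage): lunch after triage ✓
(onboarding, audit): onboarding after audit ✓
(onboarding, backup): onboarding after backup ✓
(onboarding, build): onboarding after build ✓
(onboarding, deploy): onboarding after deploy ✓
(onboarding, interview): onboarding after interview ✓
(onboarding, rehearsal): onboarding after rehearsal ✓
(onboarding, sync_call): onboarding after sync_call ✓
(onboarding, triage): onboarding after triage ✓
(qa_pass, audit): qa_pass after audit ✓
... plus 11 further pairs not listed.
Count: 35.

35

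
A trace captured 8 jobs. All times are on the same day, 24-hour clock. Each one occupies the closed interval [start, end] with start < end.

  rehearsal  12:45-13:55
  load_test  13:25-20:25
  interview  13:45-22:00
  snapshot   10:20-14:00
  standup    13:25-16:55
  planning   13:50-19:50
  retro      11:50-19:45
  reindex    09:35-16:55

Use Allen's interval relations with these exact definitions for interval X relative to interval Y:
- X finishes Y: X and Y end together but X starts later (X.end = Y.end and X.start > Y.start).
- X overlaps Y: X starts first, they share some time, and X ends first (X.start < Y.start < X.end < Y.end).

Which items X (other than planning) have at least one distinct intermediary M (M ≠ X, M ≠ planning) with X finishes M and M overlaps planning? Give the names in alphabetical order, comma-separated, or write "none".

Target planning = [13:50, 19:50].
Intermediaries M with M overlaps planning: rehearsal, reindex, retro, snapshot, standup.
Via rehearsal — items with X finishes rehearsal: none.
Via reindex — items with X finishes reindex: standup.
Via retro — items with X finishes retro: none.
Via snapshot — items with X finishes snapshot: none.
Via standup — items with X finishes standup: none.
Union: standup.

standup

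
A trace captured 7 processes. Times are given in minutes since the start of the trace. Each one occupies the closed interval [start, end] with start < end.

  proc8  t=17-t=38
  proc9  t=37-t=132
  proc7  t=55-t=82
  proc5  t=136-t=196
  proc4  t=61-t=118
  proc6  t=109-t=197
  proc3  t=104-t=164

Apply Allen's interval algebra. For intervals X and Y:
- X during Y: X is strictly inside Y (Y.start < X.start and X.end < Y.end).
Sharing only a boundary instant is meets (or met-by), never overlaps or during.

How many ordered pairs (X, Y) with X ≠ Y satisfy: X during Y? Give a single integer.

3

Checking all 42 ordered pairs for relation 'during'; matching pairs in alphabetical order:
(proc4, proc9): proc4 during proc9 ✓
(proc5, proc6): proc5 during proc6 ✓
(proc7, proc9): proc7 during proc9 ✓
Count: 3.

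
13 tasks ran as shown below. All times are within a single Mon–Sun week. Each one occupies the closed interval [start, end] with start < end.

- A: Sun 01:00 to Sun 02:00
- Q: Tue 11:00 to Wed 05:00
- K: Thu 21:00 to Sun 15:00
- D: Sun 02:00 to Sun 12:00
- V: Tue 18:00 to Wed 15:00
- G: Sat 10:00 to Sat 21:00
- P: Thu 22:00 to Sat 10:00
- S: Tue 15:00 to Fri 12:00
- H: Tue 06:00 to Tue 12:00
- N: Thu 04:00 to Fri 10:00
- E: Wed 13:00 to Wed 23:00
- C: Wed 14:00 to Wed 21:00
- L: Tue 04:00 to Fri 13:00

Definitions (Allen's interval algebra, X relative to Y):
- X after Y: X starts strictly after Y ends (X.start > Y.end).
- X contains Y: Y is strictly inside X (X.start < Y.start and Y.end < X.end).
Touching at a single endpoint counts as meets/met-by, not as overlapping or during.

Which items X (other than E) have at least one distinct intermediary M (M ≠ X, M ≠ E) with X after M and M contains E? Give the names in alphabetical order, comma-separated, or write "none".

A, D, G

Target E = [Wed 13:00, Wed 23:00].
Intermediaries M with M contains E: L, S.
Via L — items with X after L: A, D, G.
Via S — items with X after S: A, D, G.
Union: A, D, G.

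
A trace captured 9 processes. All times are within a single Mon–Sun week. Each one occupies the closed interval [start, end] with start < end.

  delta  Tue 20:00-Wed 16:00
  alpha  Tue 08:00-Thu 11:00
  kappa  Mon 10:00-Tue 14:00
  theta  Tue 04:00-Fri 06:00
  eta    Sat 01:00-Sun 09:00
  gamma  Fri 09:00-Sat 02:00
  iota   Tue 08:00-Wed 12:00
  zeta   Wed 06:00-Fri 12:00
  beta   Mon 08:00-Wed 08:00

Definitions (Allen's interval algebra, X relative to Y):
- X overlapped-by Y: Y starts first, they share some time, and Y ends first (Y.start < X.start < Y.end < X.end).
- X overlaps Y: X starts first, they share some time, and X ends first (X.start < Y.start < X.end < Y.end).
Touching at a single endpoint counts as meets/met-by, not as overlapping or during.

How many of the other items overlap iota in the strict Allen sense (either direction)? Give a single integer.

Target iota = [Tue 08:00, Wed 12:00].
alpha [Tue 08:00, Thu 11:00] → started-by → no.
beta [Mon 08:00, Wed 08:00] → overlaps → counts.
delta [Tue 20:00, Wed 16:00] → overlapped-by → counts.
eta [Sat 01:00, Sun 09:00] → after → no.
gamma [Fri 09:00, Sat 02:00] → after → no.
kappa [Mon 10:00, Tue 14:00] → overlaps → counts.
theta [Tue 04:00, Fri 06:00] → contains → no.
zeta [Wed 06:00, Fri 12:00] → overlapped-by → counts.
Total: 4.

4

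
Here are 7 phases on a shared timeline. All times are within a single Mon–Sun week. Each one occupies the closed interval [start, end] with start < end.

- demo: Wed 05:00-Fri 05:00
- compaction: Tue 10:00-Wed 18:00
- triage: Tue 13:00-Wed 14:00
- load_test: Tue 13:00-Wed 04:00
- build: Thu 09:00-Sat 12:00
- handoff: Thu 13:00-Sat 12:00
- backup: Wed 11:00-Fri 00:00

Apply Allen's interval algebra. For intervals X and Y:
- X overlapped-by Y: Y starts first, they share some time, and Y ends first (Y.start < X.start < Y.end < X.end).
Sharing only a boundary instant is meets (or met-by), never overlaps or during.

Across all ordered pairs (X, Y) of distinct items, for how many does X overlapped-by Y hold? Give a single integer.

8

Checking all 42 ordered pairs for relation 'overlapped-by'; matching pairs in alphabetical order:
(backup, compaction): backup overlapped-by compaction ✓
(backup, triage): backup overlapped-by triage ✓
(build, backup): build overlapped-by backup ✓
(build, demo): build overlapped-by demo ✓
(demo, compaction): demo overlapped-by compaction ✓
(demo, triage): demo overlapped-by triage ✓
(handoff, backup): handoff overlapped-by backup ✓
(handoff, demo): handoff overlapped-by demo ✓
Count: 8.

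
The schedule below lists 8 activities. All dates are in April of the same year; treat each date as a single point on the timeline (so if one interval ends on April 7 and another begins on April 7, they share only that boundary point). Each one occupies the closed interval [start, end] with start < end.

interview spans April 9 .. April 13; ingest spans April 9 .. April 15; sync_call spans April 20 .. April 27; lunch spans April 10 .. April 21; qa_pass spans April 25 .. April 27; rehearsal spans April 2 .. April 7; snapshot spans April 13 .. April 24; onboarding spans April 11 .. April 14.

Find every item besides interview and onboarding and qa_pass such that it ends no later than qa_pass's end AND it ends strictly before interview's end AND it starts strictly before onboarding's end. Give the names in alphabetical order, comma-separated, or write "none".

Conditions: its end is no later than qa_pass's end (X.end <= April 27) AND its end is strictly before interview's end (X.end < April 13) AND its start is strictly before onboarding's end (X.start < April 14).
ingest: end April 15 <= April 27? ✓; end April 15 < April 13? ✗; start April 9 < April 14? ✓ → no.
lunch: end April 21 <= April 27? ✓; end April 21 < April 13? ✗; start April 10 < April 14? ✓ → no.
rehearsal: end April 7 <= April 27? ✓; end April 7 < April 13? ✓; start April 2 < April 14? ✓ → yes.
snapshot: end April 24 <= April 27? ✓; end April 24 < April 13? ✗; start April 13 < April 14? ✓ → no.
sync_call: end April 27 <= April 27? ✓; end April 27 < April 13? ✗; start April 20 < April 14? ✗ → no.
Result: rehearsal.

rehearsal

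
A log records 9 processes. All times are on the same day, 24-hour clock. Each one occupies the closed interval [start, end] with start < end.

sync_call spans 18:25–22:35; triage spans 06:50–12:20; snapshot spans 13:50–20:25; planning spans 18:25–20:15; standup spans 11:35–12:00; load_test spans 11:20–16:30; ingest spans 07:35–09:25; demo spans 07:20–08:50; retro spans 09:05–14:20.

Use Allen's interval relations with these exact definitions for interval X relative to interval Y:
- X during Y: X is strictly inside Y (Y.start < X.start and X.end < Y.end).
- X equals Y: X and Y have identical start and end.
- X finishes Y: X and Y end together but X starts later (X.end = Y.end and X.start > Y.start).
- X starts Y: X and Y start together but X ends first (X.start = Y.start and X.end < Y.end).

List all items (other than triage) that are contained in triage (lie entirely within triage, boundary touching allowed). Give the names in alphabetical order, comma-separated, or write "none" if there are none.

demo, ingest, standup

Target triage = [06:50, 12:20].
demo [07:20, 08:50] → during → yes.
ingest [07:35, 09:25] → during → yes.
load_test [11:20, 16:30] → overlapped-by → no.
planning [18:25, 20:15] → after → no.
retro [09:05, 14:20] → overlapped-by → no.
snapshot [13:50, 20:25] → after → no.
standup [11:35, 12:00] → during → yes.
sync_call [18:25, 22:35] → after → no.
Result: demo, ingest, standup.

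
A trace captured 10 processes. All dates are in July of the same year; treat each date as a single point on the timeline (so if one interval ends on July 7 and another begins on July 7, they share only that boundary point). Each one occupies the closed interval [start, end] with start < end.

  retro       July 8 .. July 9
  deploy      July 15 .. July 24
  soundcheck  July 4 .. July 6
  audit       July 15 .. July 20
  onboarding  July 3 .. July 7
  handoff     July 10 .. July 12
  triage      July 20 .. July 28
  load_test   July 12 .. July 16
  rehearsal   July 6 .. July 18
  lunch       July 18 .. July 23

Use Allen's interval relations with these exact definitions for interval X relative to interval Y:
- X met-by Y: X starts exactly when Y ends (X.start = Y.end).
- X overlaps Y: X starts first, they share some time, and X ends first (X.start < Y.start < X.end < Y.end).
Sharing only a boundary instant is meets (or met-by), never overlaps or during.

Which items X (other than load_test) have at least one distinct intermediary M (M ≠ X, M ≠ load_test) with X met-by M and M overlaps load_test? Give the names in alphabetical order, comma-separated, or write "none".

Target load_test = [July 12, July 16].
Intermediaries M with M overlaps load_test: none.
Union: none.

none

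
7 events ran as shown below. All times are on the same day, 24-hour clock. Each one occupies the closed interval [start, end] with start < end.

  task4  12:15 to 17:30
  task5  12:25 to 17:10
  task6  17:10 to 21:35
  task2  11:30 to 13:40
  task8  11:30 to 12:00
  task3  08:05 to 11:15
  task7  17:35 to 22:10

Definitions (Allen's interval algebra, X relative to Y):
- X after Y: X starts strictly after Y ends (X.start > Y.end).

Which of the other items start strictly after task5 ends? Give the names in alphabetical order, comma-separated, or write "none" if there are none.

task7

Target task5 = [12:25, 17:10].
task2 [11:30, 13:40] → overlaps → no.
task3 [08:05, 11:15] → before → no.
task4 [12:15, 17:30] → contains → no.
task6 [17:10, 21:35] → met-by → no.
task7 [17:35, 22:10] → after → yes.
task8 [11:30, 12:00] → before → no.
Result: task7.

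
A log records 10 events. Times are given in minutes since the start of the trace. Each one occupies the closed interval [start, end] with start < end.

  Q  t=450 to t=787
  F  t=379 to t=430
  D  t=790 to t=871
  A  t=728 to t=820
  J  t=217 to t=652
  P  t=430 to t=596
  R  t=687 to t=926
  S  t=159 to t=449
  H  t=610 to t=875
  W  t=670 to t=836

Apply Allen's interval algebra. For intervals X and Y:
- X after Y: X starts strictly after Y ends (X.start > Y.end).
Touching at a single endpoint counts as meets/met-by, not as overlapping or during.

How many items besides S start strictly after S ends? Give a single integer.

Target S = [t=159, t=449].
A [t=728, t=820] → after → counts.
D [t=790, t=871] → after → counts.
F [t=379, t=430] → during → no.
H [t=610, t=875] → after → counts.
J [t=217, t=652] → overlapped-by → no.
P [t=430, t=596] → overlapped-by → no.
Q [t=450, t=787] → after → counts.
R [t=687, t=926] → after → counts.
W [t=670, t=836] → after → counts.
Total: 6.

6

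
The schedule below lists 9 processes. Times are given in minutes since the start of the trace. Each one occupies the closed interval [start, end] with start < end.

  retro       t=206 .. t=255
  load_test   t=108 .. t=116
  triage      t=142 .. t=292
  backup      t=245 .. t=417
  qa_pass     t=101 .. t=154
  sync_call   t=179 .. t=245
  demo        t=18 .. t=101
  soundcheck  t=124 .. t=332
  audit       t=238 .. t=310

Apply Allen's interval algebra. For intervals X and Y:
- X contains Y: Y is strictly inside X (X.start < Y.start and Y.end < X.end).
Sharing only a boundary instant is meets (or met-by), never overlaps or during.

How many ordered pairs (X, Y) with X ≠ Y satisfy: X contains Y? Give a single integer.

7

Checking all 72 ordered pairs for relation 'contains'; matching pairs in alphabetical order:
(qa_pass, load_test): qa_pass contains load_test ✓
(soundcheck, audit): soundcheck contains audit ✓
(soundcheck, retro): soundcheck contains retro ✓
(soundcheck, sync_call): soundcheck contains sync_call ✓
(soundcheck, triage): soundcheck contains triage ✓
(triage, retro): triage contains retro ✓
(triage, sync_call): triage contains sync_call ✓
Count: 7.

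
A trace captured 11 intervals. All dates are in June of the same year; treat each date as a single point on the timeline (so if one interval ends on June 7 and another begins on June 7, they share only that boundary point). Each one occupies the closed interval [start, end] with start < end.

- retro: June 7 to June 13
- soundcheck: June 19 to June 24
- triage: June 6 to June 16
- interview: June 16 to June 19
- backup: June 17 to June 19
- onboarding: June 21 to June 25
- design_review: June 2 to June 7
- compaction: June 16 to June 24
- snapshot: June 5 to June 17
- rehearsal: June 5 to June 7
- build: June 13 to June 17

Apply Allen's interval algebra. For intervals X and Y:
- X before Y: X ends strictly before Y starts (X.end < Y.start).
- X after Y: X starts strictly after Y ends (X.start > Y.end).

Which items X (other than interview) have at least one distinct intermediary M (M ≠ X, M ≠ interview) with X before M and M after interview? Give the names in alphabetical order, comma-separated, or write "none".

backup, build, design_review, rehearsal, retro, snapshot, triage

Target interview = [June 16, June 19].
Intermediaries M with M after interview: onboarding.
Via onboarding — items with X before onboarding: backup, build, design_review, rehearsal, retro, snapshot, triage.
Union: backup, build, design_review, rehearsal, retro, snapshot, triage.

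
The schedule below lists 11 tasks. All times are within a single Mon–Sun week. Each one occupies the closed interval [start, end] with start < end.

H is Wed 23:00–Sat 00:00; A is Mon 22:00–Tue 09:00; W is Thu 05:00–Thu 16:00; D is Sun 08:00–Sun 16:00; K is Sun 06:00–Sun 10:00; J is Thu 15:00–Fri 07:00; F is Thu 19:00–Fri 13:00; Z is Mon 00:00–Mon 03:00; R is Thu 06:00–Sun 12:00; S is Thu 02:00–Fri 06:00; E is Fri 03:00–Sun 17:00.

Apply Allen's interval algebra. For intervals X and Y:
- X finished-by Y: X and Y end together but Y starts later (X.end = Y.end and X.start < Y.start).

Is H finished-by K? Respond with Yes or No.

H = [Wed 23:00, Sat 00:00], K = [Sun 06:00, Sun 10:00].
Actual relation of H to K: before.
Asked whether 'finished-by' holds → No.

No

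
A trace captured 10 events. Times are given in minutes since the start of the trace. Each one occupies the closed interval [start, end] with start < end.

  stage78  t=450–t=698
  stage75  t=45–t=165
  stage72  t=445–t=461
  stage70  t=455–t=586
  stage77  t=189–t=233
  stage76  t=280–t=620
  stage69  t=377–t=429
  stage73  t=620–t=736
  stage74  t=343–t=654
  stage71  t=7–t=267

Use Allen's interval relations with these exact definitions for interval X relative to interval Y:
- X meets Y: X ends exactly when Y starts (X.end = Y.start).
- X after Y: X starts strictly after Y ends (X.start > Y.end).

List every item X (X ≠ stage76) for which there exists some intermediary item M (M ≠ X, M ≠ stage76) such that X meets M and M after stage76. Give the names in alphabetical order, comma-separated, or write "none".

Target stage76 = [t=280, t=620].
Intermediaries M with M after stage76: none.
Union: none.

none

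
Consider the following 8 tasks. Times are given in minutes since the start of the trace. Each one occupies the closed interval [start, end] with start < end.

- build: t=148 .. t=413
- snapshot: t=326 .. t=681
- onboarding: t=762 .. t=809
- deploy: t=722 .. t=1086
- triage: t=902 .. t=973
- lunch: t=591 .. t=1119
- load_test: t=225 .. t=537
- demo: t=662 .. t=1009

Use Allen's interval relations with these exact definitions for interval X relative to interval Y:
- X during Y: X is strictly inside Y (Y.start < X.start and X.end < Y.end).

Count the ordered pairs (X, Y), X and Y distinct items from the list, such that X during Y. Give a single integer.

Checking all 56 ordered pairs for relation 'during'; matching pairs in alphabetical order:
(demo, lunch): demo during lunch ✓
(deploy, lunch): deploy during lunch ✓
(onboarding, demo): onboarding during demo ✓
(onboarding, deploy): onboarding during deploy ✓
(onboarding, lunch): onboarding during lunch ✓
(triage, demo): triage during demo ✓
(triage, deploy): triage during deploy ✓
(triage, lunch): triage during lunch ✓
Count: 8.

8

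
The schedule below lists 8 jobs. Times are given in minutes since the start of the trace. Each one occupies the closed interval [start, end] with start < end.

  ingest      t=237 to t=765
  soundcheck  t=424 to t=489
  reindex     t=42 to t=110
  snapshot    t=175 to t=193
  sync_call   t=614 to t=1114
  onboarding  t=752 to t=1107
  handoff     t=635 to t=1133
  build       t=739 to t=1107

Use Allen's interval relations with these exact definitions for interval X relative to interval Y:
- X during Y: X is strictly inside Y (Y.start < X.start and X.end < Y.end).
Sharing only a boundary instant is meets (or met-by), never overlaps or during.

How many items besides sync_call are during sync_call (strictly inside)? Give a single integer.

Target sync_call = [t=614, t=1114].
build [t=739, t=1107] → during → counts.
handoff [t=635, t=1133] → overlapped-by → no.
ingest [t=237, t=765] → overlaps → no.
onboarding [t=752, t=1107] → during → counts.
reindex [t=42, t=110] → before → no.
snapshot [t=175, t=193] → before → no.
soundcheck [t=424, t=489] → before → no.
Total: 2.

2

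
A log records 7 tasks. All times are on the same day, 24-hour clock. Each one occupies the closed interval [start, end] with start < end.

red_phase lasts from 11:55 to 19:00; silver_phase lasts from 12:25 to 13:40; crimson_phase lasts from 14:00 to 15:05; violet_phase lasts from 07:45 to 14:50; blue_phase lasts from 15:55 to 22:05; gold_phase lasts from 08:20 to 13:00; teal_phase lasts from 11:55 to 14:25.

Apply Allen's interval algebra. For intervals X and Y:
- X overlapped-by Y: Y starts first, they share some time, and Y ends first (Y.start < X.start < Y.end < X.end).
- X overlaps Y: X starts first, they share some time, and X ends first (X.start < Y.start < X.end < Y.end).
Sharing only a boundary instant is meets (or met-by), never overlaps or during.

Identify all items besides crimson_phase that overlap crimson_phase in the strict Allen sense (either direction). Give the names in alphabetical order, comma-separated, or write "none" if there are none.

teal_phase, violet_phase

Target crimson_phase = [14:00, 15:05].
blue_phase [15:55, 22:05] → after → no.
gold_phase [08:20, 13:00] → before → no.
red_phase [11:55, 19:00] → contains → no.
silver_phase [12:25, 13:40] → before → no.
teal_phase [11:55, 14:25] → overlaps → yes.
violet_phase [07:45, 14:50] → overlaps → yes.
Result: teal_phase, violet_phase.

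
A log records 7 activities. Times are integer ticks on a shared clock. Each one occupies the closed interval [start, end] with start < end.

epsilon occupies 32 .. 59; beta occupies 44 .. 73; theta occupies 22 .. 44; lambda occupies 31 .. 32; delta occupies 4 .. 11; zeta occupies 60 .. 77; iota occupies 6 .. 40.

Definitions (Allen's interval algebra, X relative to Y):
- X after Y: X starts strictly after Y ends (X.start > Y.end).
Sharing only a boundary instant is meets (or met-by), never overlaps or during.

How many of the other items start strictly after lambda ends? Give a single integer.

2

Target lambda = [31, 32].
beta [44, 73] → after → counts.
delta [4, 11] → before → no.
epsilon [32, 59] → met-by → no.
iota [6, 40] → contains → no.
theta [22, 44] → contains → no.
zeta [60, 77] → after → counts.
Total: 2.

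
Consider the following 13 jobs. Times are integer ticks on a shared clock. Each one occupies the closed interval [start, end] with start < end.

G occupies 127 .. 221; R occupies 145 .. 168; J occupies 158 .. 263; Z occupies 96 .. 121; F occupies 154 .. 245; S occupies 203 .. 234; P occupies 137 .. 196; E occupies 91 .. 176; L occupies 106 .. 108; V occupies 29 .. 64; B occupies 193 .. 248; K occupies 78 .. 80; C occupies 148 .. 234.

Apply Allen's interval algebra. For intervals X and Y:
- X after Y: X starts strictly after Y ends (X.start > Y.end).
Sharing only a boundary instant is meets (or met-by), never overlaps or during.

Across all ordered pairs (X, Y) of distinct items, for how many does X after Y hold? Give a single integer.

44

Checking all 156 ordered pairs for relation 'after'; matching pairs in alphabetical order:
(B, E): B after E ✓
(B, K): B after K ✓
(B, L): B after L ✓
(B, R): B after R ✓
(B, V): B after V ✓
(B, Z): B after Z ✓
(C, K): C after K ✓
(C, L): C after L ✓
(C, V): C after V ✓
(C, Z): C after Z ✓
(E, K): E after K ✓
(E, V): E after V ✓
(F, K): F after K ✓
(F, L): F after L ✓
(F, V): F after V ✓
(F, Z): F after Z ✓
(G, K): G after K ✓
(G, L): G after L ✓
(G, V): G after V ✓
(G, Z): G after Z ✓
(J, K): J after K ✓
(J, L): J after L ✓
(J, V): J after V ✓
(J, Z): J after Z ✓
... plus 20 further pairs not listed.
Count: 44.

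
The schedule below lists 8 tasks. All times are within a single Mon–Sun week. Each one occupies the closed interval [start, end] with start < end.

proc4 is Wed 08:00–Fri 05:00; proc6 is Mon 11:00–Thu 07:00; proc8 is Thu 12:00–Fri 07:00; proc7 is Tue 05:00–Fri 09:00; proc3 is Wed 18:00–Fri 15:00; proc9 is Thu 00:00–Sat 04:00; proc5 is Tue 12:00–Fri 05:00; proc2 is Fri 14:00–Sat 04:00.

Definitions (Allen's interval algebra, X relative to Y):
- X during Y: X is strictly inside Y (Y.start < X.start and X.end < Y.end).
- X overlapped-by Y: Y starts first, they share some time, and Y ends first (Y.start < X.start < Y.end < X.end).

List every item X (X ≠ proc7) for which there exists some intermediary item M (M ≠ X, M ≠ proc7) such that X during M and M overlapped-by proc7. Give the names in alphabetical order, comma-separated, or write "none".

Target proc7 = [Tue 05:00, Fri 09:00].
Intermediaries M with M overlapped-by proc7: proc3, proc9.
Via proc3 — items with X during proc3: proc8.
Via proc9 — items with X during proc9: proc8.
Union: proc8.

proc8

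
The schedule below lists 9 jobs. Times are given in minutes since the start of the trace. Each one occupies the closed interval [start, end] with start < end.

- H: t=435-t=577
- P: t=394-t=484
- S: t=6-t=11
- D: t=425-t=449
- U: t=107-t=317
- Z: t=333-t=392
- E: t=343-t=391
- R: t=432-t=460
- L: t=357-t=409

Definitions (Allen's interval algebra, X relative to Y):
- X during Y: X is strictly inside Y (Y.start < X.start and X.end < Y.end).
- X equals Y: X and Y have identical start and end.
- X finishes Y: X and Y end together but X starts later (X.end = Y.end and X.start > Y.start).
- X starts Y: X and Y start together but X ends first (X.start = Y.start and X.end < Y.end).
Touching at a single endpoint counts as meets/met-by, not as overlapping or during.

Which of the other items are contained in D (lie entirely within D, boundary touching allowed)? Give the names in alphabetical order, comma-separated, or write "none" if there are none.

Target D = [t=425, t=449].
E [t=343, t=391] → before → no.
H [t=435, t=577] → overlapped-by → no.
L [t=357, t=409] → before → no.
P [t=394, t=484] → contains → no.
R [t=432, t=460] → overlapped-by → no.
S [t=6, t=11] → before → no.
U [t=107, t=317] → before → no.
Z [t=333, t=392] → before → no.
Result: none.

none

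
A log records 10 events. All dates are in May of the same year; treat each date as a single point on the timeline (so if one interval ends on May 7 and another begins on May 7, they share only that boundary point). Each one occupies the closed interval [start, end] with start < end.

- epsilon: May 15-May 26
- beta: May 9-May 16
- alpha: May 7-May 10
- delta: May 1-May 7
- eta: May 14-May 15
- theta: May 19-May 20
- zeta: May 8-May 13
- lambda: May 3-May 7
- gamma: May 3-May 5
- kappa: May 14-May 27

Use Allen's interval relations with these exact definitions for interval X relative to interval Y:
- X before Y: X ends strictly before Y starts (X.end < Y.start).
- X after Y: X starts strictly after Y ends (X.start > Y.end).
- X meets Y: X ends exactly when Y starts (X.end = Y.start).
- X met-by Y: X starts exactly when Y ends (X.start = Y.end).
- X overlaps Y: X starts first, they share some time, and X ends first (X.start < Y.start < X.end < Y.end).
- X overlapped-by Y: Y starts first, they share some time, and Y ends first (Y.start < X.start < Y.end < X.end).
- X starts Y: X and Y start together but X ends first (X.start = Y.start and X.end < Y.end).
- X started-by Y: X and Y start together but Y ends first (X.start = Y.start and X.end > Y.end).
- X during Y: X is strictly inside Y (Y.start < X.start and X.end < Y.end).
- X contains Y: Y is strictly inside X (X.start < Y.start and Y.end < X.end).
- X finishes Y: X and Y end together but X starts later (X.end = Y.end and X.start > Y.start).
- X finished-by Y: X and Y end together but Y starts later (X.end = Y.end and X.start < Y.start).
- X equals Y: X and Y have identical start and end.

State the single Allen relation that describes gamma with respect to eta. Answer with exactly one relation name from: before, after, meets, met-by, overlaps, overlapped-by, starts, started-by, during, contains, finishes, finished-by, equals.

before

gamma = [May 3, May 5]; eta = [May 14, May 15].
Compare endpoints: gamma.start < eta.start, gamma.start < eta.end, gamma.end < eta.start, gamma.end < eta.end.
That pattern is 'before'.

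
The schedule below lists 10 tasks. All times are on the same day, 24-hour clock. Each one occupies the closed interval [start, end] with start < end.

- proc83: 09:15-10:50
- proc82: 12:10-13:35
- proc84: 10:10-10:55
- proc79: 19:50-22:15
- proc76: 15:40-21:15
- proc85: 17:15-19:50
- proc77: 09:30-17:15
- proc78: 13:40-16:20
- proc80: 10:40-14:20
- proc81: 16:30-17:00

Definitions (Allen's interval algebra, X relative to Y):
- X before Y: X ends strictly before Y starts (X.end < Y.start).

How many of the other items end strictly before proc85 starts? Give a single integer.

6

Target proc85 = [17:15, 19:50].
proc76 [15:40, 21:15] → contains → no.
proc77 [09:30, 17:15] → meets → no.
proc78 [13:40, 16:20] → before → counts.
proc79 [19:50, 22:15] → met-by → no.
proc80 [10:40, 14:20] → before → counts.
proc81 [16:30, 17:00] → before → counts.
proc82 [12:10, 13:35] → before → counts.
proc83 [09:15, 10:50] → before → counts.
proc84 [10:10, 10:55] → before → counts.
Total: 6.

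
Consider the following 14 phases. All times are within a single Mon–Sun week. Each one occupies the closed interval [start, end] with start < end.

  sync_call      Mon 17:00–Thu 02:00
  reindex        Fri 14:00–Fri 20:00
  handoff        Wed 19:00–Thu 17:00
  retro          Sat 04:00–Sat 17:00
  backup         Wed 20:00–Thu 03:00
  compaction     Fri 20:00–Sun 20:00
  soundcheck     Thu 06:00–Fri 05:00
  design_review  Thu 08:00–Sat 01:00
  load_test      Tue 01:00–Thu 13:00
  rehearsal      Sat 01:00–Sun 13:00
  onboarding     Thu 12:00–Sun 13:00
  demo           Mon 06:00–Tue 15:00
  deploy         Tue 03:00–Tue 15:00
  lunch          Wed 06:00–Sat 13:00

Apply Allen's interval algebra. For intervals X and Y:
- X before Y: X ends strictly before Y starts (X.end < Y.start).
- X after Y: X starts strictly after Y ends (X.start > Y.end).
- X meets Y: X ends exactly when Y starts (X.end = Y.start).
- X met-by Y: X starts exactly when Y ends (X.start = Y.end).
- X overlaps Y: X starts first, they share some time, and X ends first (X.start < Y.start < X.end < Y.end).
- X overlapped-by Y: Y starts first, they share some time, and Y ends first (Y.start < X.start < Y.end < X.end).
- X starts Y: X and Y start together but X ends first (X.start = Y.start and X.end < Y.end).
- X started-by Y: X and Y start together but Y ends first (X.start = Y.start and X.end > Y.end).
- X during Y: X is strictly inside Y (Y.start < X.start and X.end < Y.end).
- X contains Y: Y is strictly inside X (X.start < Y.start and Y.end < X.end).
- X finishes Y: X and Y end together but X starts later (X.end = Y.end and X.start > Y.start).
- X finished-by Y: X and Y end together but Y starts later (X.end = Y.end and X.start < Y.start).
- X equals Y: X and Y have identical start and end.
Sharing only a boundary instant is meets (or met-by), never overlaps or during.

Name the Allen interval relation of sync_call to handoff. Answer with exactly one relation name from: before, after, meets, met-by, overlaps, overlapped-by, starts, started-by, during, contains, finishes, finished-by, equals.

sync_call = [Mon 17:00, Thu 02:00]; handoff = [Wed 19:00, Thu 17:00].
Compare endpoints: sync_call.start < handoff.start, sync_call.start < handoff.end, sync_call.end > handoff.start, sync_call.end < handoff.end.
That pattern is 'overlaps'.

overlaps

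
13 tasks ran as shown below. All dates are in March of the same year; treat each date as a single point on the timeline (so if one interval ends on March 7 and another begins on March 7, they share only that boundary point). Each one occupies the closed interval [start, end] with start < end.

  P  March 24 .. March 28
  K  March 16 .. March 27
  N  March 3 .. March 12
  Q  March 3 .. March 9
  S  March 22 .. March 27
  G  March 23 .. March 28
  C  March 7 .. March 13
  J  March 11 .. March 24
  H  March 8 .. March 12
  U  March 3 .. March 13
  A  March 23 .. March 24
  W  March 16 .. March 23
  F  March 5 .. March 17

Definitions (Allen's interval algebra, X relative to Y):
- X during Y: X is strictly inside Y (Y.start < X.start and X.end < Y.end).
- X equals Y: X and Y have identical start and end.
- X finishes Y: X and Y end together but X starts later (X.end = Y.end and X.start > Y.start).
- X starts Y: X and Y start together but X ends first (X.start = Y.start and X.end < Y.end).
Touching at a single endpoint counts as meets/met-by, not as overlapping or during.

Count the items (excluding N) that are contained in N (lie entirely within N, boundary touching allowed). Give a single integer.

Target N = [March 3, March 12].
A [March 23, March 24] → after → no.
C [March 7, March 13] → overlapped-by → no.
F [March 5, March 17] → overlapped-by → no.
G [March 23, March 28] → after → no.
H [March 8, March 12] → finishes → counts.
J [March 11, March 24] → overlapped-by → no.
K [March 16, March 27] → after → no.
P [March 24, March 28] → after → no.
Q [March 3, March 9] → starts → counts.
S [March 22, March 27] → after → no.
U [March 3, March 13] → started-by → no.
W [March 16, March 23] → after → no.
Total: 2.

2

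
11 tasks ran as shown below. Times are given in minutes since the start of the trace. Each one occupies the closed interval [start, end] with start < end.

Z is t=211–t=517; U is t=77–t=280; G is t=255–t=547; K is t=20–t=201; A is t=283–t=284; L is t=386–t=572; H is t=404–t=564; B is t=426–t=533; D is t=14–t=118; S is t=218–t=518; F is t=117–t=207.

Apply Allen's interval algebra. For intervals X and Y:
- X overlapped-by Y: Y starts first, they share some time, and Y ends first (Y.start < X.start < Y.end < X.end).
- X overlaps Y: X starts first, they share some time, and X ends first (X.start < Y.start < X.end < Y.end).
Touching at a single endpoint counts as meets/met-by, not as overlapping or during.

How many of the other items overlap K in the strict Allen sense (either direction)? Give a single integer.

Target K = [t=20, t=201].
A [t=283, t=284] → after → no.
B [t=426, t=533] → after → no.
D [t=14, t=118] → overlaps → counts.
F [t=117, t=207] → overlapped-by → counts.
G [t=255, t=547] → after → no.
H [t=404, t=564] → after → no.
L [t=386, t=572] → after → no.
S [t=218, t=518] → after → no.
U [t=77, t=280] → overlapped-by → counts.
Z [t=211, t=517] → after → no.
Total: 3.

3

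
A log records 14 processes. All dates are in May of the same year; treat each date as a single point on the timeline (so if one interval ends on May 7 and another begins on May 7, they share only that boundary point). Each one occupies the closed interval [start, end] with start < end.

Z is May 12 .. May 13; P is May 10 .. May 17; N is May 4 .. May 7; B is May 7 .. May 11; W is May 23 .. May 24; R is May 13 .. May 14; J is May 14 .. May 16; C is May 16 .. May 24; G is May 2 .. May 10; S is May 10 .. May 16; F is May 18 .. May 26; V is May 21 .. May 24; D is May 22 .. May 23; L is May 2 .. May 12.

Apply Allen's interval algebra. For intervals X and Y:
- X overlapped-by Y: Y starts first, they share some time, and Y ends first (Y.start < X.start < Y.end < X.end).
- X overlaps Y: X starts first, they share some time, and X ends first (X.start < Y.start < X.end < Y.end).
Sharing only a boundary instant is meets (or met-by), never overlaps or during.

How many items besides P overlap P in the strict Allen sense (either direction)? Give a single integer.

Target P = [May 10, May 17].
B [May 7, May 11] → overlaps → counts.
C [May 16, May 24] → overlapped-by → counts.
D [May 22, May 23] → after → no.
F [May 18, May 26] → after → no.
G [May 2, May 10] → meets → no.
J [May 14, May 16] → during → no.
L [May 2, May 12] → overlaps → counts.
N [May 4, May 7] → before → no.
R [May 13, May 14] → during → no.
S [May 10, May 16] → starts → no.
V [May 21, May 24] → after → no.
W [May 23, May 24] → after → no.
Z [May 12, May 13] → during → no.
Total: 3.

3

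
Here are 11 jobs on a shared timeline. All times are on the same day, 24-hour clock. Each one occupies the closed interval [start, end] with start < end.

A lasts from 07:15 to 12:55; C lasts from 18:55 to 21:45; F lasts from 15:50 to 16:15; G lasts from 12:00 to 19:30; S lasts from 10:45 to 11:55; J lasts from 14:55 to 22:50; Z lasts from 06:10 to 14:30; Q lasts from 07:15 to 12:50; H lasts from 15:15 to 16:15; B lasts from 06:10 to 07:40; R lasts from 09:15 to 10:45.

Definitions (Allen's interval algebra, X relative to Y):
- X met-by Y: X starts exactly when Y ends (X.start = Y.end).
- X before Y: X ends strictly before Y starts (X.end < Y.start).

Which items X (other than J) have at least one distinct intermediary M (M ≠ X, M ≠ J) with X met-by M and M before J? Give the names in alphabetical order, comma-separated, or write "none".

S

Target J = [14:55, 22:50].
Intermediaries M with M before J: A, B, Q, R, S, Z.
Via A — items with X met-by A: none.
Via B — items with X met-by B: none.
Via Q — items with X met-by Q: none.
Via R — items with X met-by R: S.
Via S — items with X met-by S: none.
Via Z — items with X met-by Z: none.
Union: S.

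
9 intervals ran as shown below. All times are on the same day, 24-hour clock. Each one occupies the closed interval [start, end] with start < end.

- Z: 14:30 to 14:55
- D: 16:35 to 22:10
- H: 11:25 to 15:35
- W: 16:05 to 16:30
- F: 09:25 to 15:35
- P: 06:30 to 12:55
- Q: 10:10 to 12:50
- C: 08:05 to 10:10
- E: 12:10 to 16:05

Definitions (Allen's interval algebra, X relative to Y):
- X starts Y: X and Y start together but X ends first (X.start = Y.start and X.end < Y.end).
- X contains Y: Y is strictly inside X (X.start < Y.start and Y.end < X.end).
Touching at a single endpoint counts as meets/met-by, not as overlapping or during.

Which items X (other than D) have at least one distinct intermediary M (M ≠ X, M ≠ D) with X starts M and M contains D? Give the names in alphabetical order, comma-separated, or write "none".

none

Target D = [16:35, 22:10].
Intermediaries M with M contains D: none.
Union: none.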